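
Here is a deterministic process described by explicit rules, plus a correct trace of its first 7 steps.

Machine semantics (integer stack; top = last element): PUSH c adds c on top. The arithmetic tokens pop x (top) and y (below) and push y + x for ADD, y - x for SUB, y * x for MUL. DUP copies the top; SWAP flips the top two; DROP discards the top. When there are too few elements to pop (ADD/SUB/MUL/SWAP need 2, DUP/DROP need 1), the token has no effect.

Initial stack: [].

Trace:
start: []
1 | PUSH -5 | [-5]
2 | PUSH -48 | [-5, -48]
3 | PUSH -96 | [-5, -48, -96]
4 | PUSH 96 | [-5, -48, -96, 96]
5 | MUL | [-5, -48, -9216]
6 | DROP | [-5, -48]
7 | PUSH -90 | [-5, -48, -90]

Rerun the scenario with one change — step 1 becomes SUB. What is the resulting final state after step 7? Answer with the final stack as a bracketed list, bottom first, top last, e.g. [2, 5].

(re-executing from step 1 with the substitution; state before step 1: [])
1 | SUB | []
2 | PUSH -48 | [-48]
3 | PUSH -96 | [-48, -96]
4 | PUSH 96 | [-48, -96, 96]
5 | MUL | [-48, -9216]
6 | DROP | [-48]
7 | PUSH -90 | [-48, -90]

[-48, -90]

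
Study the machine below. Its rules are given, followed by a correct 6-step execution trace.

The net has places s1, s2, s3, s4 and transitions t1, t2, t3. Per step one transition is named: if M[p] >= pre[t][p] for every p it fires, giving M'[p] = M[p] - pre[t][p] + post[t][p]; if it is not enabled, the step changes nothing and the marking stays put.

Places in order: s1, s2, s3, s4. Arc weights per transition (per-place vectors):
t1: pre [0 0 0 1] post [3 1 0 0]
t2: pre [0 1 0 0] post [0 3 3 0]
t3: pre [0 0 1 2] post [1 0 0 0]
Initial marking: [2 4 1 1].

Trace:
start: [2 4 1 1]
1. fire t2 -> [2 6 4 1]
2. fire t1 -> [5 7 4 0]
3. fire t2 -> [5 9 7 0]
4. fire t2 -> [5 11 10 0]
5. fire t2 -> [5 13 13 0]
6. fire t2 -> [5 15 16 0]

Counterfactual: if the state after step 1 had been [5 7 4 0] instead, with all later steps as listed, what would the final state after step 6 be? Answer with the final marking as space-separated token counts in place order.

state after step 1 := [5 7 4 0]
2. fire t1 -> [5 7 4 0]
3. fire t2 -> [5 9 7 0]
4. fire t2 -> [5 11 10 0]
5. fire t2 -> [5 13 13 0]
6. fire t2 -> [5 15 16 0]

5 15 16 0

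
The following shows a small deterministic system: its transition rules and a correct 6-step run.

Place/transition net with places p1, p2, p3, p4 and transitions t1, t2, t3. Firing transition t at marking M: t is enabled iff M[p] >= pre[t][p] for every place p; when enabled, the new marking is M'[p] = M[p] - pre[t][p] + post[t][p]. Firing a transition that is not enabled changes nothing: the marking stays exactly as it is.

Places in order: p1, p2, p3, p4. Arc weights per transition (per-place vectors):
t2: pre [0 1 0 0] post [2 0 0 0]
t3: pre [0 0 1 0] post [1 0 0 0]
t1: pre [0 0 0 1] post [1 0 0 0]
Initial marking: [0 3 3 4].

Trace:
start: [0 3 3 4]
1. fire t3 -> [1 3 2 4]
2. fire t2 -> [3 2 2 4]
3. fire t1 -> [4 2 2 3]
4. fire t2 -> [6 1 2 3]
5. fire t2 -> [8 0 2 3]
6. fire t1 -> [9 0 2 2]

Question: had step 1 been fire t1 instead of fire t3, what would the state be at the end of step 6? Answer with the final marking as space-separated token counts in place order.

(re-executing from step 1 with the substitution; state before step 1: [0 3 3 4])
1. fire t1 -> [1 3 3 3]
2. fire t2 -> [3 2 3 3]
3. fire t1 -> [4 2 3 2]
4. fire t2 -> [6 1 3 2]
5. fire t2 -> [8 0 3 2]
6. fire t1 -> [9 0 3 1]

9 0 3 1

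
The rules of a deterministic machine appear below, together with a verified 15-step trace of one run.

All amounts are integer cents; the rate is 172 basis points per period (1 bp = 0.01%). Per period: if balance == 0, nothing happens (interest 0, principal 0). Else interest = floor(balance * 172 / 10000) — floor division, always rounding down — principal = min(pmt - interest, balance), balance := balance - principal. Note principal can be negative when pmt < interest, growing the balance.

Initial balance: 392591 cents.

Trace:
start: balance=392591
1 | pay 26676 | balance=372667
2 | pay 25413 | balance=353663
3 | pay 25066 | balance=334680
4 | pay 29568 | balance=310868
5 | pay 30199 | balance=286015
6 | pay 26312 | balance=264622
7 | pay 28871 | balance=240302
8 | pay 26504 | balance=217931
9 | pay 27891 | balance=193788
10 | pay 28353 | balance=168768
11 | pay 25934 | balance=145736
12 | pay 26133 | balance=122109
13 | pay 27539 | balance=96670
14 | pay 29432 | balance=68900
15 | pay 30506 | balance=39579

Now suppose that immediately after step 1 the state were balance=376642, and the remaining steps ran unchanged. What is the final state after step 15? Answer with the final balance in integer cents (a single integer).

44624

state after step 1 := balance=376642
2 | pay 25413 | balance=357707
3 | pay 25066 | balance=338793
4 | pay 29568 | balance=315052
5 | pay 30199 | balance=290271
6 | pay 26312 | balance=268951
7 | pay 28871 | balance=244705
8 | pay 26504 | balance=222409
9 | pay 27891 | balance=198343
10 | pay 28353 | balance=173401
11 | pay 25934 | balance=150449
12 | pay 26133 | balance=126903
13 | pay 27539 | balance=101546
14 | pay 29432 | balance=73860
15 | pay 30506 | balance=44624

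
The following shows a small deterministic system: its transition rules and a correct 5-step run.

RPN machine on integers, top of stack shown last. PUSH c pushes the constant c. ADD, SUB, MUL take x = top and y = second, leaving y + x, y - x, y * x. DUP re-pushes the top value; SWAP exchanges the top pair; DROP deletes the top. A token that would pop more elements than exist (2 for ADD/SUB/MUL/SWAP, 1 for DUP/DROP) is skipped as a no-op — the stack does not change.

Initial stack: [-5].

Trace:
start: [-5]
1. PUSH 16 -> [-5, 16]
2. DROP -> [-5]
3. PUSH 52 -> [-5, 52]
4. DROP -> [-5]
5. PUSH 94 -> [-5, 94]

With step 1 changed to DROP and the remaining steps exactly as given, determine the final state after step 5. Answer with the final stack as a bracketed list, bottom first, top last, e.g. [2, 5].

[94]

(re-executing from step 1 with the substitution; state before step 1: [-5])
1. DROP -> []
2. DROP -> []
3. PUSH 52 -> [52]
4. DROP -> []
5. PUSH 94 -> [94]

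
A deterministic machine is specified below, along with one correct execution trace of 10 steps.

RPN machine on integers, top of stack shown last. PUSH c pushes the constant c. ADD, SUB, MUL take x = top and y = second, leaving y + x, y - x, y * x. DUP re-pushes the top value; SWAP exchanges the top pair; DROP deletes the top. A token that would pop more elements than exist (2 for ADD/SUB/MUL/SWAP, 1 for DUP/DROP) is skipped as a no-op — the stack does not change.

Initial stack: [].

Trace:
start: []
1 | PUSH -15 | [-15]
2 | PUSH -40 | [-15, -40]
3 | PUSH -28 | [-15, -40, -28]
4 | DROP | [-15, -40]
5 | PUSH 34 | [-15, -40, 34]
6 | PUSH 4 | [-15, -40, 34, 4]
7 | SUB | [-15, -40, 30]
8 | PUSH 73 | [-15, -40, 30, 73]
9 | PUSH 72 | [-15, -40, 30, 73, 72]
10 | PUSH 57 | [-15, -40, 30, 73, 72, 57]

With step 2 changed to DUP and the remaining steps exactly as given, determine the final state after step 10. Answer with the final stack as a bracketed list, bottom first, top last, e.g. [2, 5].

(re-executing from step 2 with the substitution; state before step 2: [-15])
2 | DUP | [-15, -15]
3 | PUSH -28 | [-15, -15, -28]
4 | DROP | [-15, -15]
5 | PUSH 34 | [-15, -15, 34]
6 | PUSH 4 | [-15, -15, 34, 4]
7 | SUB | [-15, -15, 30]
8 | PUSH 73 | [-15, -15, 30, 73]
9 | PUSH 72 | [-15, -15, 30, 73, 72]
10 | PUSH 57 | [-15, -15, 30, 73, 72, 57]

[-15, -15, 30, 73, 72, 57]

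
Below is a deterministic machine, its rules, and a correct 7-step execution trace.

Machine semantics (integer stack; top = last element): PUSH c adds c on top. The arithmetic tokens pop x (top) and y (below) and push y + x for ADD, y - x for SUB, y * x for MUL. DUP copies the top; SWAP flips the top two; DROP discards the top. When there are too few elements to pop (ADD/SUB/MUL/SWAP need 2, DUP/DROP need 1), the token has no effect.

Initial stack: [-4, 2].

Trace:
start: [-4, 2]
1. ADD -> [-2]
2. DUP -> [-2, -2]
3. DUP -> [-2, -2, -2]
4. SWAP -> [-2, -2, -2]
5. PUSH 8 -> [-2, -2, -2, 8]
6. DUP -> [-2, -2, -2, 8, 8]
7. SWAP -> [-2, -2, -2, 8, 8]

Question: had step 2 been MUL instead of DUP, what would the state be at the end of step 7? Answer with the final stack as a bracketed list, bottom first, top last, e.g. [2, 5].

(re-executing from step 2 with the substitution; state before step 2: [-2])
2. MUL -> [-2]
3. DUP -> [-2, -2]
4. SWAP -> [-2, -2]
5. PUSH 8 -> [-2, -2, 8]
6. DUP -> [-2, -2, 8, 8]
7. SWAP -> [-2, -2, 8, 8]

[-2, -2, 8, 8]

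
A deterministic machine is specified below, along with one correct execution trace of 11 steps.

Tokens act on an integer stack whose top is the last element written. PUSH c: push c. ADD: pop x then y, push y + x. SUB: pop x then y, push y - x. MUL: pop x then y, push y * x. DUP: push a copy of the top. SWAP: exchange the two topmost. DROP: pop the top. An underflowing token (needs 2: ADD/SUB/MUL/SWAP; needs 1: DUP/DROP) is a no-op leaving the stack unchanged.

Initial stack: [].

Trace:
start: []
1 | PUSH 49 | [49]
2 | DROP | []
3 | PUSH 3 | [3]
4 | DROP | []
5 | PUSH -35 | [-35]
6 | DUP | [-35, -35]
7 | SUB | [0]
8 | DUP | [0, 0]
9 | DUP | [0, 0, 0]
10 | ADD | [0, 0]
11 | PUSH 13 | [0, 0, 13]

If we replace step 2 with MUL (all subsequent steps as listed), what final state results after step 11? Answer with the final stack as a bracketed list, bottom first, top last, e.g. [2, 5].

(re-executing from step 2 with the substitution; state before step 2: [49])
2 | MUL | [49]
3 | PUSH 3 | [49, 3]
4 | DROP | [49]
5 | PUSH -35 | [49, -35]
6 | DUP | [49, -35, -35]
7 | SUB | [49, 0]
8 | DUP | [49, 0, 0]
9 | DUP | [49, 0, 0, 0]
10 | ADD | [49, 0, 0]
11 | PUSH 13 | [49, 0, 0, 13]

[49, 0, 0, 13]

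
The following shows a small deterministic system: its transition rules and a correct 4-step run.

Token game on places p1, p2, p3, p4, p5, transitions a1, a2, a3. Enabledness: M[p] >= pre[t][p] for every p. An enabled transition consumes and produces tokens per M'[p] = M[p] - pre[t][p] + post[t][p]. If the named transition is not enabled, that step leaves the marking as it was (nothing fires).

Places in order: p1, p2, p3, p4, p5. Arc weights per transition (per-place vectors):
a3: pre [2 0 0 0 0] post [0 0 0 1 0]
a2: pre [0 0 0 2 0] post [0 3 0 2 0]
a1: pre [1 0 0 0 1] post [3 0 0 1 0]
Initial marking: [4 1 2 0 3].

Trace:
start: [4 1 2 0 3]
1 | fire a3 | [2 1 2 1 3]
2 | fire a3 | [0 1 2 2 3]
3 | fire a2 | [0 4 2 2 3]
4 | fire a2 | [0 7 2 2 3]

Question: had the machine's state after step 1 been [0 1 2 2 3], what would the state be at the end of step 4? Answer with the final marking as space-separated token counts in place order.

0 7 2 2 3

state after step 1 := [0 1 2 2 3]
2 | fire a3 | [0 1 2 2 3]
3 | fire a2 | [0 4 2 2 3]
4 | fire a2 | [0 7 2 2 3]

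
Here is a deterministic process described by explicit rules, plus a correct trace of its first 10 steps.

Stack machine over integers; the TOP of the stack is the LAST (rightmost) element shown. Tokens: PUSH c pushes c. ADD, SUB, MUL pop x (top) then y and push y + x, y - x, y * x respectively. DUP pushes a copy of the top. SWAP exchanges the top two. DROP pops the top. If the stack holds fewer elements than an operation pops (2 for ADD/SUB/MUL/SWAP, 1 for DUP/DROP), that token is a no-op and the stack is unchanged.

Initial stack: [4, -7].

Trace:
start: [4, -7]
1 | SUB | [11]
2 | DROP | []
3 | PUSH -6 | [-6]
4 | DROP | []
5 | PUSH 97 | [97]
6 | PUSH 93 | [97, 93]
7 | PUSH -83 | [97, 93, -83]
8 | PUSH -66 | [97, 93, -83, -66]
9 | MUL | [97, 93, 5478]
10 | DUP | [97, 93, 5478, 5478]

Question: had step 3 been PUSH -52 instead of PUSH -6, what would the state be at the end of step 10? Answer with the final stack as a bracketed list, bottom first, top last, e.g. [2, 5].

[97, 93, 5478, 5478]

(re-executing from step 3 with the substitution; state before step 3: [])
3 | PUSH -52 | [-52]
4 | DROP | []
5 | PUSH 97 | [97]
6 | PUSH 93 | [97, 93]
7 | PUSH -83 | [97, 93, -83]
8 | PUSH -66 | [97, 93, -83, -66]
9 | MUL | [97, 93, 5478]
10 | DUP | [97, 93, 5478, 5478]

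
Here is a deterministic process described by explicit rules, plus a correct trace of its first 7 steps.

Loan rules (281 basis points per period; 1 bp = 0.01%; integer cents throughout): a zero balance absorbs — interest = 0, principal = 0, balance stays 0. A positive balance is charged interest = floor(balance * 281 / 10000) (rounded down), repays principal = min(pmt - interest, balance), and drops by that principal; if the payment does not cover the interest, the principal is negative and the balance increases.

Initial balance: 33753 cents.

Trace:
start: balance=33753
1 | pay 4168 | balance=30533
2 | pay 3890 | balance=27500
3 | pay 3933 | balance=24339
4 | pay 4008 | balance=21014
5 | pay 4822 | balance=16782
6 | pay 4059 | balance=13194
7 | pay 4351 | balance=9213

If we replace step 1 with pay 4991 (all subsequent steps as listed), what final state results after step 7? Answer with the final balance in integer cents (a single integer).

(re-executing from step 1 with the substitution; state before step 1: balance=33753)
1 | pay 4991 | balance=29710
2 | pay 3890 | balance=26654
3 | pay 3933 | balance=23469
4 | pay 4008 | balance=20120
5 | pay 4822 | balance=15863
6 | pay 4059 | balance=12249
7 | pay 4351 | balance=8242

8242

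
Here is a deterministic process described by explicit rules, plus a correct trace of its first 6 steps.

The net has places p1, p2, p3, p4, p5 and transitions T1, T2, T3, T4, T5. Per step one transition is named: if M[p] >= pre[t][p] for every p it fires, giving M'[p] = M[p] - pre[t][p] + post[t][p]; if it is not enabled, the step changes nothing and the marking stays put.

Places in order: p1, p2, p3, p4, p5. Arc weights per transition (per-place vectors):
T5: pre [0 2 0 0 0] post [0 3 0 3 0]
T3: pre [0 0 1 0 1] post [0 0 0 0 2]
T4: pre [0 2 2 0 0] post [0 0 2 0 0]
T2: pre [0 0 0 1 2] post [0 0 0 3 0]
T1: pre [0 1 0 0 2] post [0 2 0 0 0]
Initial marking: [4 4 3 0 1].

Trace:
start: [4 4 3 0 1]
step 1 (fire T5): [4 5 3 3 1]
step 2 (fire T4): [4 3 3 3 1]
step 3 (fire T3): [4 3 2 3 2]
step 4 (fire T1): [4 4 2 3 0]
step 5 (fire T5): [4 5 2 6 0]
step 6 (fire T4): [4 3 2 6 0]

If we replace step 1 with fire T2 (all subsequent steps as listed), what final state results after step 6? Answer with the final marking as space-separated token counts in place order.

4 2 2 3 0

(re-executing from step 1 with the substitution; state before step 1: [4 4 3 0 1])
step 1 (fire T2): [4 4 3 0 1]
step 2 (fire T4): [4 2 3 0 1]
step 3 (fire T3): [4 2 2 0 2]
step 4 (fire T1): [4 3 2 0 0]
step 5 (fire T5): [4 4 2 3 0]
step 6 (fire T4): [4 2 2 3 0]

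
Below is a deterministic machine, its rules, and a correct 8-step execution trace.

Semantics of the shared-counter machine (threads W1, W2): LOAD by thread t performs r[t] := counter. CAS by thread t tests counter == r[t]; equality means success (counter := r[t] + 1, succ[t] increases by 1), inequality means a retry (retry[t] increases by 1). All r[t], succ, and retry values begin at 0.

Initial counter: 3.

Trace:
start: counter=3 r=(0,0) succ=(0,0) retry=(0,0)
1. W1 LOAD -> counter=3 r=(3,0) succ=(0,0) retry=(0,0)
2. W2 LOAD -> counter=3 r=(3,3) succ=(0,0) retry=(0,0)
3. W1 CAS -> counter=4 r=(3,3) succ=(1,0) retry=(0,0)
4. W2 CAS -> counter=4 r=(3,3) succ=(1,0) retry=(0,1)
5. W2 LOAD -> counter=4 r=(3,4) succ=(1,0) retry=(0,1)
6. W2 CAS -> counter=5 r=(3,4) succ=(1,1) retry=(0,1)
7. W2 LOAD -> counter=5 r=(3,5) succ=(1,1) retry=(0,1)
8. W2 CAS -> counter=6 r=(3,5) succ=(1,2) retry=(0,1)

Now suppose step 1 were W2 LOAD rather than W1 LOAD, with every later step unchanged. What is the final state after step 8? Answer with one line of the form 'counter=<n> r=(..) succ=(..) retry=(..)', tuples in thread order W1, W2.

counter=6 r=(0,5) succ=(0,3) retry=(1,0)

(re-executing from step 1 with the substitution; state before step 1: counter=3 r=(0,0) succ=(0,0) retry=(0,0))
1. W2 LOAD -> counter=3 r=(0,3) succ=(0,0) retry=(0,0)
2. W2 LOAD -> counter=3 r=(0,3) succ=(0,0) retry=(0,0)
3. W1 CAS -> counter=3 r=(0,3) succ=(0,0) retry=(1,0)
4. W2 CAS -> counter=4 r=(0,3) succ=(0,1) retry=(1,0)
5. W2 LOAD -> counter=4 r=(0,4) succ=(0,1) retry=(1,0)
6. W2 CAS -> counter=5 r=(0,4) succ=(0,2) retry=(1,0)
7. W2 LOAD -> counter=5 r=(0,5) succ=(0,2) retry=(1,0)
8. W2 CAS -> counter=6 r=(0,5) succ=(0,3) retry=(1,0)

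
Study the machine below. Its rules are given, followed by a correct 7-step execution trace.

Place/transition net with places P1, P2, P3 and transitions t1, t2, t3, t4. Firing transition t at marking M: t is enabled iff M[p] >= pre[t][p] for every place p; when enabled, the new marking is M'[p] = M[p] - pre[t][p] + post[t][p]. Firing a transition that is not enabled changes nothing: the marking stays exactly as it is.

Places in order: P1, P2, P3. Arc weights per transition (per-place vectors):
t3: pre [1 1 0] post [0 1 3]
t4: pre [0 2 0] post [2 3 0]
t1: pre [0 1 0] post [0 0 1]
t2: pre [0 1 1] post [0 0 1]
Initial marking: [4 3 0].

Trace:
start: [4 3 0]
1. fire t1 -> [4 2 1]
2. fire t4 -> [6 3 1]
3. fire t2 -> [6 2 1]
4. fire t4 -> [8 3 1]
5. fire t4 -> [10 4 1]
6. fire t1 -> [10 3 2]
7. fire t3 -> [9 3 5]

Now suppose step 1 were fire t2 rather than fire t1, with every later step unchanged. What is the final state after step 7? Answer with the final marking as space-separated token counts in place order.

9 5 4

(re-executing from step 1 with the substitution; state before step 1: [4 3 0])
1. fire t2 -> [4 3 0]
2. fire t4 -> [6 4 0]
3. fire t2 -> [6 4 0]
4. fire t4 -> [8 5 0]
5. fire t4 -> [10 6 0]
6. fire t1 -> [10 5 1]
7. fire t3 -> [9 5 4]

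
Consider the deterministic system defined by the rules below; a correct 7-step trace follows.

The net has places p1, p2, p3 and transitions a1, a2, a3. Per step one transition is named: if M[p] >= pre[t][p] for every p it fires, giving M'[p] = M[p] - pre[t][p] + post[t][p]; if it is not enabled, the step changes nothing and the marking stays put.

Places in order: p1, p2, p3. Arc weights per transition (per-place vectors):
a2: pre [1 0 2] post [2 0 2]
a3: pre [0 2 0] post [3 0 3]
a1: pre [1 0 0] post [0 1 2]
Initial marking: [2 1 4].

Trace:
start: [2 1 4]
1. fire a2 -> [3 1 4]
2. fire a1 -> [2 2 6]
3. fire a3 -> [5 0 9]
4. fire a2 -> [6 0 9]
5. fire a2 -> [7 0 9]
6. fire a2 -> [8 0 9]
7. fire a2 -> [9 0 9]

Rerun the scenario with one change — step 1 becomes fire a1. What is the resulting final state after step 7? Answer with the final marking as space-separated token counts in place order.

(re-executing from step 1 with the substitution; state before step 1: [2 1 4])
1. fire a1 -> [1 2 6]
2. fire a1 -> [0 3 8]
3. fire a3 -> [3 1 11]
4. fire a2 -> [4 1 11]
5. fire a2 -> [5 1 11]
6. fire a2 -> [6 1 11]
7. fire a2 -> [7 1 11]

7 1 11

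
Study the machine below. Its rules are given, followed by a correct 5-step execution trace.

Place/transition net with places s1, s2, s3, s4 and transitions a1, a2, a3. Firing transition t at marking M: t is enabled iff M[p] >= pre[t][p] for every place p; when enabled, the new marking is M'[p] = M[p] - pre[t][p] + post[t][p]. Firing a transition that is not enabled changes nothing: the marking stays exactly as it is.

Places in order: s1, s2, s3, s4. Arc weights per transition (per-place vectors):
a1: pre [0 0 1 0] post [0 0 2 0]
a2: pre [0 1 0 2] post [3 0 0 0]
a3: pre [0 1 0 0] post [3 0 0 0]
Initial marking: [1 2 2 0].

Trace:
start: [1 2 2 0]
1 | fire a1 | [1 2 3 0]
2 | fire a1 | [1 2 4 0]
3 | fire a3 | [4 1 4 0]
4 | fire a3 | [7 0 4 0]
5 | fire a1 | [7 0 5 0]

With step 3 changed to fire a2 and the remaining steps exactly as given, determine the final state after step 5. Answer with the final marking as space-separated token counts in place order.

4 1 5 0

(re-executing from step 3 with the substitution; state before step 3: [1 2 4 0])
3 | fire a2 | [1 2 4 0]
4 | fire a3 | [4 1 4 0]
5 | fire a1 | [4 1 5 0]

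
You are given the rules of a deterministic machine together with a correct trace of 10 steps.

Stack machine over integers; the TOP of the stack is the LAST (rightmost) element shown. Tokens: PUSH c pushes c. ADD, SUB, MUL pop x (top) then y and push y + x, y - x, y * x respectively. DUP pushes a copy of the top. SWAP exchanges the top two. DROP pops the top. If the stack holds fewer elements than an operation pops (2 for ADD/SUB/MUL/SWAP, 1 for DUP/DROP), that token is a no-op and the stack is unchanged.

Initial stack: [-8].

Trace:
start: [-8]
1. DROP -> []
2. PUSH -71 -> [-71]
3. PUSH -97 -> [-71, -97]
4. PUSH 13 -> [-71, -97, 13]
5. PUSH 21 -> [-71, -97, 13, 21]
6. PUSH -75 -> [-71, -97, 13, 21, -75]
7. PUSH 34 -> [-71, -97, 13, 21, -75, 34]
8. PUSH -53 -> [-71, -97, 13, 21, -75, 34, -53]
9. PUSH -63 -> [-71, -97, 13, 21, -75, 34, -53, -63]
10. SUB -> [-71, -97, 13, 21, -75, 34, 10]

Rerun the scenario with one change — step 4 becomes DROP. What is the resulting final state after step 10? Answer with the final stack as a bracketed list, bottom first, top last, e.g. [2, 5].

[-71, 21, -75, 34, 10]

(re-executing from step 4 with the substitution; state before step 4: [-71, -97])
4. DROP -> [-71]
5. PUSH 21 -> [-71, 21]
6. PUSH -75 -> [-71, 21, -75]
7. PUSH 34 -> [-71, 21, -75, 34]
8. PUSH -53 -> [-71, 21, -75, 34, -53]
9. PUSH -63 -> [-71, 21, -75, 34, -53, -63]
10. SUB -> [-71, 21, -75, 34, 10]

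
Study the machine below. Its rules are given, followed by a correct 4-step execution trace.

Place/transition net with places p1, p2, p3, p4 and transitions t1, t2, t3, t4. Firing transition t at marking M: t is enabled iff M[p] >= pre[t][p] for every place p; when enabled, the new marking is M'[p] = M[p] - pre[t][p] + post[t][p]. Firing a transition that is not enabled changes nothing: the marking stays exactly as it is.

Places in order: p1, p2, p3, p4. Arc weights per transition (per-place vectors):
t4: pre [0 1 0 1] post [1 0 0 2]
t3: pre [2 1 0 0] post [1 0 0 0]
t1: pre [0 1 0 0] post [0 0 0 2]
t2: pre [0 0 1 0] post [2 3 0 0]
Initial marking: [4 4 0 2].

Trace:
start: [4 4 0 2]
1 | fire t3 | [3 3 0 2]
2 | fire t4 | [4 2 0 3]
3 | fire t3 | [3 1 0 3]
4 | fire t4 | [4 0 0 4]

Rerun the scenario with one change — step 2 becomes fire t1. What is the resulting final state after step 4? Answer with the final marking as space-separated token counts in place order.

3 0 0 5

(re-executing from step 2 with the substitution; state before step 2: [3 3 0 2])
2 | fire t1 | [3 2 0 4]
3 | fire t3 | [2 1 0 4]
4 | fire t4 | [3 0 0 5]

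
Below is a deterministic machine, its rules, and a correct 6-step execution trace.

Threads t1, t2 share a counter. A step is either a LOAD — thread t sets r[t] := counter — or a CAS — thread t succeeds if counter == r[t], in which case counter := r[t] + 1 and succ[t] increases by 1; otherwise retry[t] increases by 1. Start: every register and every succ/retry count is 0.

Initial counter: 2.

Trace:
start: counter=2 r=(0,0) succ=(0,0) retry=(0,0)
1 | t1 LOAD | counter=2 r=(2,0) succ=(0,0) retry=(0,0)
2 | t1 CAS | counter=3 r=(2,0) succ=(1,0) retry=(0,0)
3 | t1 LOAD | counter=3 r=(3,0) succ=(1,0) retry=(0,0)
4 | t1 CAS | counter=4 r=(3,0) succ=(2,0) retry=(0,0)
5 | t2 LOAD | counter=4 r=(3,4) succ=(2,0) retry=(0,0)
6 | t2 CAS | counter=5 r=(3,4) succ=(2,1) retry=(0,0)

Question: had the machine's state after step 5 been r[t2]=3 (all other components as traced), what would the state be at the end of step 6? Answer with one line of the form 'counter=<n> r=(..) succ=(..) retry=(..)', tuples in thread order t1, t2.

counter=4 r=(3,3) succ=(2,0) retry=(0,1)

state after step 5 := counter=4 r=(3,3) succ=(2,0) retry=(0,0)
6 | t2 CAS | counter=4 r=(3,3) succ=(2,0) retry=(0,1)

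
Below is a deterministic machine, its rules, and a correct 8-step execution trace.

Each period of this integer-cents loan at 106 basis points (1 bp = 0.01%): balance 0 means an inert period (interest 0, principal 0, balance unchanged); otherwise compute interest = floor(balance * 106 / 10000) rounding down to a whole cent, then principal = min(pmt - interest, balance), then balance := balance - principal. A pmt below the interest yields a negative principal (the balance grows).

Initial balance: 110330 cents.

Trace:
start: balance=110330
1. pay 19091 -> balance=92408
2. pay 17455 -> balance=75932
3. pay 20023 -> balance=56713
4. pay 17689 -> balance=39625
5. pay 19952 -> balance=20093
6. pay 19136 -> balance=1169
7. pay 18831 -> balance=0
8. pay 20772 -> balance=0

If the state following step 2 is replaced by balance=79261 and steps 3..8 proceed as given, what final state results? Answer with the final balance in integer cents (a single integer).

state after step 2 := balance=79261
3. pay 20023 -> balance=60078
4. pay 17689 -> balance=43025
5. pay 19952 -> balance=23529
6. pay 19136 -> balance=4642
7. pay 18831 -> balance=0
8. pay 20772 -> balance=0

0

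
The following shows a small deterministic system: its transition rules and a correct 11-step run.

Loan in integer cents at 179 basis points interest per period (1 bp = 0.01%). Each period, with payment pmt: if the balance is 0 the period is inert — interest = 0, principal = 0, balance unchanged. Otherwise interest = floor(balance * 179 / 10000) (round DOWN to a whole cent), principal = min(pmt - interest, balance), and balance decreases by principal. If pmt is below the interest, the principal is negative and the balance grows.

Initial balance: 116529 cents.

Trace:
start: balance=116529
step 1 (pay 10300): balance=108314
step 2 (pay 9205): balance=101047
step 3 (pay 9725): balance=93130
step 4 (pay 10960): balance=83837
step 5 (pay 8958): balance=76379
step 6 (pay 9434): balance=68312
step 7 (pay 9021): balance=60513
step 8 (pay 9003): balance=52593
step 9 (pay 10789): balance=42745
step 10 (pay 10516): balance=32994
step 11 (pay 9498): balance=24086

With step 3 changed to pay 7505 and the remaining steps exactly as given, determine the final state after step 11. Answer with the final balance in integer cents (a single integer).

26643

(re-executing from step 3 with the substitution; state before step 3: balance=101047)
step 3 (pay 7505): balance=95350
step 4 (pay 10960): balance=86096
step 5 (pay 8958): balance=78679
step 6 (pay 9434): balance=70653
step 7 (pay 9021): balance=62896
step 8 (pay 9003): balance=55018
step 9 (pay 10789): balance=45213
step 10 (pay 10516): balance=35506
step 11 (pay 9498): balance=26643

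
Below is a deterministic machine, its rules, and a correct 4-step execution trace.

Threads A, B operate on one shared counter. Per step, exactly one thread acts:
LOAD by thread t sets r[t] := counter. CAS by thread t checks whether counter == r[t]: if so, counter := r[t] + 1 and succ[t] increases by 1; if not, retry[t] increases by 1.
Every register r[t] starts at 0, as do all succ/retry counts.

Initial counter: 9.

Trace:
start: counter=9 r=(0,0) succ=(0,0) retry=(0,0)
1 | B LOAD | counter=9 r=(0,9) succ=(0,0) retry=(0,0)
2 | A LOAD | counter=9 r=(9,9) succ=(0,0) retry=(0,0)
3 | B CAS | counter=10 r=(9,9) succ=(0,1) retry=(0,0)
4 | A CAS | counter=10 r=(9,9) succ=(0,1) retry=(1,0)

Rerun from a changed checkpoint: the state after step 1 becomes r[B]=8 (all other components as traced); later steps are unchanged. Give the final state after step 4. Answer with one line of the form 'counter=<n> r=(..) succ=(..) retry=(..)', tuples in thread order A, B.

counter=10 r=(9,8) succ=(1,0) retry=(0,1)

state after step 1 := counter=9 r=(0,8) succ=(0,0) retry=(0,0)
2 | A LOAD | counter=9 r=(9,8) succ=(0,0) retry=(0,0)
3 | B CAS | counter=9 r=(9,8) succ=(0,0) retry=(0,1)
4 | A CAS | counter=10 r=(9,8) succ=(1,0) retry=(0,1)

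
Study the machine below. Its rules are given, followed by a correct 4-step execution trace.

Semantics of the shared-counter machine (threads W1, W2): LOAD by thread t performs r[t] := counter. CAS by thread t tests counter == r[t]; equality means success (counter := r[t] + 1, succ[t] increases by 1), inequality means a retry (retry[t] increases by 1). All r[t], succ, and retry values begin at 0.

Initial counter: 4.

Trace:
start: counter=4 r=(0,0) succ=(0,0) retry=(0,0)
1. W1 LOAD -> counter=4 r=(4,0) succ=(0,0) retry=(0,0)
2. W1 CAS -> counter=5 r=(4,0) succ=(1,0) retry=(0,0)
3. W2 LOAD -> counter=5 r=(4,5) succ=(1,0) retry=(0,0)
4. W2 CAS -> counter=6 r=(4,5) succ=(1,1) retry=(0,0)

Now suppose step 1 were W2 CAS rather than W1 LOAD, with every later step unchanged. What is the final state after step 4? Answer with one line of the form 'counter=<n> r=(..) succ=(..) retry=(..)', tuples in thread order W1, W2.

(re-executing from step 1 with the substitution; state before step 1: counter=4 r=(0,0) succ=(0,0) retry=(0,0))
1. W2 CAS -> counter=4 r=(0,0) succ=(0,0) retry=(0,1)
2. W1 CAS -> counter=4 r=(0,0) succ=(0,0) retry=(1,1)
3. W2 LOAD -> counter=4 r=(0,4) succ=(0,0) retry=(1,1)
4. W2 CAS -> counter=5 r=(0,4) succ=(0,1) retry=(1,1)

counter=5 r=(0,4) succ=(0,1) retry=(1,1)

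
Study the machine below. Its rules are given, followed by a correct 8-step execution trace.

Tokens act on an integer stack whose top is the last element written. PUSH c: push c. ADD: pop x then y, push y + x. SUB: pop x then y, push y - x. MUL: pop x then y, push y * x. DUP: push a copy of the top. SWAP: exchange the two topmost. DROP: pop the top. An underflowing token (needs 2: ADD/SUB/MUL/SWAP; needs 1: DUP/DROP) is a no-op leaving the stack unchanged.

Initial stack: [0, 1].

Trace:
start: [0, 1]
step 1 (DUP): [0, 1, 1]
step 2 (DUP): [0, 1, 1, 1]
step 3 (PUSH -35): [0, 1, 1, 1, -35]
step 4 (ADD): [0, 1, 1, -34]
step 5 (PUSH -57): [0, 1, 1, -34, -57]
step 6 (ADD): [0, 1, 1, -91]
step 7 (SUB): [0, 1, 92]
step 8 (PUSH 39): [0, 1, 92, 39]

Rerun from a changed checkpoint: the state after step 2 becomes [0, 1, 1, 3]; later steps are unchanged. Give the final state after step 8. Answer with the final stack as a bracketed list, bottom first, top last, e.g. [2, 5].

[0, 1, 90, 39]

state after step 2 := [0, 1, 1, 3]
step 3 (PUSH -35): [0, 1, 1, 3, -35]
step 4 (ADD): [0, 1, 1, -32]
step 5 (PUSH -57): [0, 1, 1, -32, -57]
step 6 (ADD): [0, 1, 1, -89]
step 7 (SUB): [0, 1, 90]
step 8 (PUSH 39): [0, 1, 90, 39]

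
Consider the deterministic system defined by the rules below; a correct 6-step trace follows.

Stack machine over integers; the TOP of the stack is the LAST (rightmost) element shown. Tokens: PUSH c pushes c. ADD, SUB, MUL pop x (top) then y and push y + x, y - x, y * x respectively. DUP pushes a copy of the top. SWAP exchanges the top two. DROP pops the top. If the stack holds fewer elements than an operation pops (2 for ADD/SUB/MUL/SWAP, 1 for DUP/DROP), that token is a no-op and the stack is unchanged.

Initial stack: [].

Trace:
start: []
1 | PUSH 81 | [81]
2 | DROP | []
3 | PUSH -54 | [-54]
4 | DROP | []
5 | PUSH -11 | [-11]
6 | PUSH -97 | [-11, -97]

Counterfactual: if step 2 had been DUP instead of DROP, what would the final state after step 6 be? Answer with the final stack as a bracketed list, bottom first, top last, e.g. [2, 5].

[81, 81, -11, -97]

(re-executing from step 2 with the substitution; state before step 2: [81])
2 | DUP | [81, 81]
3 | PUSH -54 | [81, 81, -54]
4 | DROP | [81, 81]
5 | PUSH -11 | [81, 81, -11]
6 | PUSH -97 | [81, 81, -11, -97]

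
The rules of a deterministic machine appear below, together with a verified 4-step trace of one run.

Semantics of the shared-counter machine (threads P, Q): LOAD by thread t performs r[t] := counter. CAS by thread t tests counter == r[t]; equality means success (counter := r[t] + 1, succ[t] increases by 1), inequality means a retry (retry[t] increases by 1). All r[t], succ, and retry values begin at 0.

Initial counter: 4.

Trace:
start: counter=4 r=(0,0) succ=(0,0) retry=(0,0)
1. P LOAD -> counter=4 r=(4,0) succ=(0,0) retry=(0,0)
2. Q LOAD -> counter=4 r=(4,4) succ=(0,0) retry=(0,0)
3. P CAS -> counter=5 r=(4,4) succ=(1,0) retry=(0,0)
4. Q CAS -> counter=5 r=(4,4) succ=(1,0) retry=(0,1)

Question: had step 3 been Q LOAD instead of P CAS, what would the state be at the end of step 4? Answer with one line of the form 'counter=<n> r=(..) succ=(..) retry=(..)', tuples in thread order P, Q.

(re-executing from step 3 with the substitution; state before step 3: counter=4 r=(4,4) succ=(0,0) retry=(0,0))
3. Q LOAD -> counter=4 r=(4,4) succ=(0,0) retry=(0,0)
4. Q CAS -> counter=5 r=(4,4) succ=(0,1) retry=(0,0)

counter=5 r=(4,4) succ=(0,1) retry=(0,0)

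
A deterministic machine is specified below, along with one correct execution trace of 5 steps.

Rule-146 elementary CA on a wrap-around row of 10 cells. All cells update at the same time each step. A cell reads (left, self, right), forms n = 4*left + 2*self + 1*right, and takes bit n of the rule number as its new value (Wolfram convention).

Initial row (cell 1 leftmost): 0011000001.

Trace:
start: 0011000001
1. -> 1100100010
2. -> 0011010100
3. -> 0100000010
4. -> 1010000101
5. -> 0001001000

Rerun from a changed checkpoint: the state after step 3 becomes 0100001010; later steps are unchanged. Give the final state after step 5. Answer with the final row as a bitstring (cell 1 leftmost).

0001101010

state after step 3 := 0100001010
4. -> 1010010001
5. -> 0001101010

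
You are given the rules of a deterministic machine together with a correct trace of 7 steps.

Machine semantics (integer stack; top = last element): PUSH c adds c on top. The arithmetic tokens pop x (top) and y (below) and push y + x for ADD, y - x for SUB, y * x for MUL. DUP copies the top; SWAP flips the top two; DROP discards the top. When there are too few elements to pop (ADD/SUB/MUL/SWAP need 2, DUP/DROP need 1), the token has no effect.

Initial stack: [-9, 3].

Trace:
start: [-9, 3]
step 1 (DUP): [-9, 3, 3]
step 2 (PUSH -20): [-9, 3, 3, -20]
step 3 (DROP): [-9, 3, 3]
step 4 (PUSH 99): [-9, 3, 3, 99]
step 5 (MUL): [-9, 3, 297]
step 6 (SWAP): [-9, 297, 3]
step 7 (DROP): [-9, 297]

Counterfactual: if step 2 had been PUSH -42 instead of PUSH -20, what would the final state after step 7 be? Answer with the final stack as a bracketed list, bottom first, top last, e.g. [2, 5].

[-9, 297]

(re-executing from step 2 with the substitution; state before step 2: [-9, 3, 3])
step 2 (PUSH -42): [-9, 3, 3, -42]
step 3 (DROP): [-9, 3, 3]
step 4 (PUSH 99): [-9, 3, 3, 99]
step 5 (MUL): [-9, 3, 297]
step 6 (SWAP): [-9, 297, 3]
step 7 (DROP): [-9, 297]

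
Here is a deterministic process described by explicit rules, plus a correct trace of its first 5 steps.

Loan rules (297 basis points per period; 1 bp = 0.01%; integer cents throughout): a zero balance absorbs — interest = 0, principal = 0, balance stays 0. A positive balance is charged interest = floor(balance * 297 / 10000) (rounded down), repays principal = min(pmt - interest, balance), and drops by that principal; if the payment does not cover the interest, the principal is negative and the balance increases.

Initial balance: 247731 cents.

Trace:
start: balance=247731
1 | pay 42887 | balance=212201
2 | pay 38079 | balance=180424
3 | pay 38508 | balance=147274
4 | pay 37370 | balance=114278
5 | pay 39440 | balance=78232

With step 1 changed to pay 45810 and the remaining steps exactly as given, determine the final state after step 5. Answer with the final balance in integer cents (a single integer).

74945

(re-executing from step 1 with the substitution; state before step 1: balance=247731)
1 | pay 45810 | balance=209278
2 | pay 38079 | balance=177414
3 | pay 38508 | balance=144175
4 | pay 37370 | balance=111086
5 | pay 39440 | balance=74945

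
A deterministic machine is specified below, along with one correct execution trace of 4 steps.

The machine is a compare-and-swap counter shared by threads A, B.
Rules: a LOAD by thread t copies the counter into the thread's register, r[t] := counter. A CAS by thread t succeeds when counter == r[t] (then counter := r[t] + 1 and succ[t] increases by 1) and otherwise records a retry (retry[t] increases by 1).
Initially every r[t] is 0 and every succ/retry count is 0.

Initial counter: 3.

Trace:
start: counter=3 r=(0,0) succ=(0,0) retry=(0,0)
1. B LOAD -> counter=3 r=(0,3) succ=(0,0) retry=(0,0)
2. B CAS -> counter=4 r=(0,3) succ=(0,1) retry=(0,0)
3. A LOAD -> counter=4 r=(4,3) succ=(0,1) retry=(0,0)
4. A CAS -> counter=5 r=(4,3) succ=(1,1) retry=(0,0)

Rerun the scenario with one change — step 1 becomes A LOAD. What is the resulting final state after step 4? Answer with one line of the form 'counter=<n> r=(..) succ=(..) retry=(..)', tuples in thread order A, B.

(re-executing from step 1 with the substitution; state before step 1: counter=3 r=(0,0) succ=(0,0) retry=(0,0))
1. A LOAD -> counter=3 r=(3,0) succ=(0,0) retry=(0,0)
2. B CAS -> counter=3 r=(3,0) succ=(0,0) retry=(0,1)
3. A LOAD -> counter=3 r=(3,0) succ=(0,0) retry=(0,1)
4. A CAS -> counter=4 r=(3,0) succ=(1,0) retry=(0,1)

counter=4 r=(3,0) succ=(1,0) retry=(0,1)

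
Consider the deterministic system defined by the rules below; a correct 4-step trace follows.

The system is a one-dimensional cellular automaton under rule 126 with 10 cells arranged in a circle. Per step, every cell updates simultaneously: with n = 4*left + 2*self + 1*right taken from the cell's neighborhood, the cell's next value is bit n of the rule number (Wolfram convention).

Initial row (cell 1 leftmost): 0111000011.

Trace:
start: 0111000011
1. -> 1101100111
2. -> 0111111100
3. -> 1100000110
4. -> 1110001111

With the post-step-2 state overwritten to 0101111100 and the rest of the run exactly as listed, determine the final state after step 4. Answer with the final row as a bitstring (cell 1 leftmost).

state after step 2 := 0101111100
3. -> 1111000110
4. -> 1001101111

1001101111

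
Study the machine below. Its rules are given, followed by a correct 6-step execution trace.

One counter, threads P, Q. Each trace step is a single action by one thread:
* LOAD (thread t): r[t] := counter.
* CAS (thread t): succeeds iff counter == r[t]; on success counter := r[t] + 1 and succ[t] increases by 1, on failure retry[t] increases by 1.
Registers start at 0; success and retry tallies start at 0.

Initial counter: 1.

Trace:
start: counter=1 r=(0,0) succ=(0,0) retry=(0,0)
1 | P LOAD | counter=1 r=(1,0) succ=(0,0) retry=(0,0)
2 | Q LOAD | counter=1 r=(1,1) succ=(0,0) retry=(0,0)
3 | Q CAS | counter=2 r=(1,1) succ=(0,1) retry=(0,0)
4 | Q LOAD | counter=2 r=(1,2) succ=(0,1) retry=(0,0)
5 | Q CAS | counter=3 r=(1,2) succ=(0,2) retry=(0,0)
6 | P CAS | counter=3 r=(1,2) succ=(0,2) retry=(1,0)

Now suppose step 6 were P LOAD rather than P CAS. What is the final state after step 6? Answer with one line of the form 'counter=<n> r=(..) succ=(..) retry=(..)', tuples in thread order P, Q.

counter=3 r=(3,2) succ=(0,2) retry=(0,0)

(re-executing from step 6 with the substitution; state before step 6: counter=3 r=(1,2) succ=(0,2) retry=(0,0))
6 | P LOAD | counter=3 r=(3,2) succ=(0,2) retry=(0,0)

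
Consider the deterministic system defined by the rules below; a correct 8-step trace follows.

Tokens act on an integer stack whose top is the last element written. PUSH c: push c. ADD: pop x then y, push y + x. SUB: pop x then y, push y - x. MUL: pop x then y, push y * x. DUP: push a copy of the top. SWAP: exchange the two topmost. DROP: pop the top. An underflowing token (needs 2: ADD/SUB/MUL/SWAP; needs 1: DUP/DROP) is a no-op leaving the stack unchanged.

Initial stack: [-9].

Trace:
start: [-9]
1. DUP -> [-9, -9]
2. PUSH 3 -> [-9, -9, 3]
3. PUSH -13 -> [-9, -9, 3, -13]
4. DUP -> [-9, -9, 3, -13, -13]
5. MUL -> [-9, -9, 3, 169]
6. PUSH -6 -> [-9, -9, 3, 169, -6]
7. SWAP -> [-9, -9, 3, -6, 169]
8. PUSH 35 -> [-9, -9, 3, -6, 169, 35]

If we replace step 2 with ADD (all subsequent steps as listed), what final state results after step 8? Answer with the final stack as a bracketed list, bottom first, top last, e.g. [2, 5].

[-18, -6, 169, 35]

(re-executing from step 2 with the substitution; state before step 2: [-9, -9])
2. ADD -> [-18]
3. PUSH -13 -> [-18, -13]
4. DUP -> [-18, -13, -13]
5. MUL -> [-18, 169]
6. PUSH -6 -> [-18, 169, -6]
7. SWAP -> [-18, -6, 169]
8. PUSH 35 -> [-18, -6, 169, 35]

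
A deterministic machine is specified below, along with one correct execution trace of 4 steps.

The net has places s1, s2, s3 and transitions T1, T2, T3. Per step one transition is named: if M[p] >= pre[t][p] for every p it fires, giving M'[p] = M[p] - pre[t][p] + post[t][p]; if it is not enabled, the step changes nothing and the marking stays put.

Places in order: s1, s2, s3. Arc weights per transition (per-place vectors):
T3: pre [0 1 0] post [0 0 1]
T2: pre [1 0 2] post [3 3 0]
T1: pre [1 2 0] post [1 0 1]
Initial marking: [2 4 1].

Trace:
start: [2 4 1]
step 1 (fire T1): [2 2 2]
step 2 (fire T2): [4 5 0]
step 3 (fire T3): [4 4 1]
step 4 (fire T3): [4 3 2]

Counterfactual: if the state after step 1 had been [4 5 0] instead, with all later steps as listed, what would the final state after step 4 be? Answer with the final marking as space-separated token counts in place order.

state after step 1 := [4 5 0]
step 2 (fire T2): [4 5 0]
step 3 (fire T3): [4 4 1]
step 4 (fire T3): [4 3 2]

4 3 2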